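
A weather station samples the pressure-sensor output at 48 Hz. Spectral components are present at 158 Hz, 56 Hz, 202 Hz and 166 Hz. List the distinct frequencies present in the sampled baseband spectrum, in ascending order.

8 Hz, 10 Hz, 14 Hz, 22 Hz

fs/2 = 24 Hz.
158 Hz mod fs = 14 Hz.
14 Hz ≤ fs/2 = 24 Hz, appears at 14 Hz.
56 Hz mod fs = 8 Hz.
8 Hz ≤ fs/2 = 24 Hz, appears at 8 Hz.
202 Hz mod fs = 10 Hz.
10 Hz ≤ fs/2 = 24 Hz, appears at 10 Hz.
166 Hz mod fs = 22 Hz.
22 Hz ≤ fs/2 = 24 Hz, appears at 22 Hz.
Distinct values: {8 Hz, 10 Hz, 14 Hz, 22 Hz}.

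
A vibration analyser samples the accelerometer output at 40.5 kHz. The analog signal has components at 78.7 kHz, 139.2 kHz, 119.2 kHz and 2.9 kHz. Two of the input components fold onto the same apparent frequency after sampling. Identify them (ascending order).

78.7 kHz, 119.2 kHz

fs/2 = 20.25 kHz.
78.7 kHz mod fs = 38.2 kHz.
38.2 kHz > fs/2 = 20.25 kHz, folds to fs − 38.2 kHz = 2.3 kHz.
139.2 kHz mod fs = 17.7 kHz.
17.7 kHz ≤ fs/2 = 20.25 kHz, appears at 17.7 kHz.
119.2 kHz mod fs = 38.2 kHz.
38.2 kHz > fs/2 = 20.25 kHz, folds to fs − 38.2 kHz = 2.3 kHz.
2.9 kHz ≤ fs/2 = 20.25 kHz, passes unchanged.
78.7 kHz and 119.2 kHz both map to 2.3 kHz.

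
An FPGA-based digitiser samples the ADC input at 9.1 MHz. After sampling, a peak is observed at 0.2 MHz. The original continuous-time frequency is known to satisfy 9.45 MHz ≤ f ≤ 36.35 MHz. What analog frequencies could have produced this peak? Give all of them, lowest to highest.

18 MHz, 18.4 MHz, 27.1 MHz, 27.5 MHz, 36.2 MHz

Frequencies that alias to 0.2 MHz are k·fs ± 0.2 MHz for integer k ≥ 0.
k=0: 0.2 MHz.
k=1: 8.9 MHz, 9.3 MHz.
k=2: 18 MHz, 18.4 MHz.
k=3: 27.1 MHz, 27.5 MHz.
k=4: 36.2 MHz, 36.6 MHz.
k=5: 45.3 MHz, 45.7 MHz.
Within [9.45 MHz, 36.35 MHz]: 18 MHz, 18.4 MHz, 27.1 MHz, 27.5 MHz, 36.2 MHz.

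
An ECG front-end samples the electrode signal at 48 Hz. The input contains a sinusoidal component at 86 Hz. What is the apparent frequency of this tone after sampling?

10 Hz

86 Hz mod fs = 38 Hz.
38 Hz > fs/2 = 24 Hz, folds to fs − 38 Hz = 10 Hz.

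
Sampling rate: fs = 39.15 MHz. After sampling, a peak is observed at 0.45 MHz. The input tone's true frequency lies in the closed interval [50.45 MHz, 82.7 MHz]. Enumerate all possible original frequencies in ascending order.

77.85 MHz, 78.75 MHz

Frequencies that alias to 0.45 MHz are k·fs ± 0.45 MHz for integer k ≥ 0.
k=0: 0.45 MHz.
k=1: 38.7 MHz, 39.6 MHz.
k=2: 77.85 MHz, 78.75 MHz.
k=3: 117 MHz, 117.9 MHz.
Within [50.45 MHz, 82.7 MHz]: 77.85 MHz, 78.75 MHz.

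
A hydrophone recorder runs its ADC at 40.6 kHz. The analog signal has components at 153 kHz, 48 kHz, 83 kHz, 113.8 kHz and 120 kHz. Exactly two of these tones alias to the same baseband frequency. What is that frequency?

1.8 kHz

fs/2 = 20.3 kHz.
153 kHz mod fs = 31.2 kHz.
31.2 kHz > fs/2 = 20.3 kHz, folds to fs − 31.2 kHz = 9.4 kHz.
48 kHz mod fs = 7.4 kHz.
7.4 kHz ≤ fs/2 = 20.3 kHz, appears at 7.4 kHz.
83 kHz mod fs = 1.8 kHz.
1.8 kHz ≤ fs/2 = 20.3 kHz, appears at 1.8 kHz.
113.8 kHz mod fs = 32.6 kHz.
32.6 kHz > fs/2 = 20.3 kHz, folds to fs − 32.6 kHz = 8 kHz.
120 kHz mod fs = 38.8 kHz.
38.8 kHz > fs/2 = 20.3 kHz, folds to fs − 38.8 kHz = 1.8 kHz.
83 kHz and 120 kHz both map to 1.8 kHz.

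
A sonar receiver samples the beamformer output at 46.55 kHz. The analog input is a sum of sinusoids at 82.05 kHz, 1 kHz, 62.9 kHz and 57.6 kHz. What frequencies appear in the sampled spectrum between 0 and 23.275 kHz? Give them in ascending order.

fs/2 = 23.275 kHz.
82.05 kHz mod fs = 35.5 kHz.
35.5 kHz > fs/2 = 23.275 kHz, folds to fs − 35.5 kHz = 11.05 kHz.
1 kHz ≤ fs/2 = 23.275 kHz, passes unchanged.
62.9 kHz mod fs = 16.35 kHz.
16.35 kHz ≤ fs/2 = 23.275 kHz, appears at 16.35 kHz.
57.6 kHz mod fs = 11.05 kHz.
11.05 kHz ≤ fs/2 = 23.275 kHz, appears at 11.05 kHz.
Distinct values: {1 kHz, 11.05 kHz, 16.35 kHz}.

1 kHz, 11.05 kHz, 16.35 kHz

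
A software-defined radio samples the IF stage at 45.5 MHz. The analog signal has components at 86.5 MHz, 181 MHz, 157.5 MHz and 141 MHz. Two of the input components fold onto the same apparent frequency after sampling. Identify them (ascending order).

fs/2 = 22.75 MHz.
86.5 MHz mod fs = 41 MHz.
41 MHz > fs/2 = 22.75 MHz, folds to fs − 41 MHz = 4.5 MHz.
181 MHz mod fs = 44.5 MHz.
44.5 MHz > fs/2 = 22.75 MHz, folds to fs − 44.5 MHz = 1 MHz.
157.5 MHz mod fs = 21 MHz.
21 MHz ≤ fs/2 = 22.75 MHz, appears at 21 MHz.
141 MHz mod fs = 4.5 MHz.
4.5 MHz ≤ fs/2 = 22.75 MHz, appears at 4.5 MHz.
86.5 MHz and 141 MHz both map to 4.5 MHz.

86.5 MHz, 141 MHz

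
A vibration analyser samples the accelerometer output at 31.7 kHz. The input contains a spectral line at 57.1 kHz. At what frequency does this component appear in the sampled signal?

57.1 kHz mod fs = 25.4 kHz.
25.4 kHz > fs/2 = 15.85 kHz, folds to fs − 25.4 kHz = 6.3 kHz.

6.3 kHz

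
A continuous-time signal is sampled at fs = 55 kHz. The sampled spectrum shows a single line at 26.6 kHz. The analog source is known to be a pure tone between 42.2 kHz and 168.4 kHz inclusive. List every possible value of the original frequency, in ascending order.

Frequencies that alias to 26.6 kHz are k·fs ± 26.6 kHz for integer k ≥ 0.
k=0: 26.6 kHz.
k=1: 28.4 kHz, 81.6 kHz.
k=2: 83.4 kHz, 136.6 kHz.
k=3: 138.4 kHz, 191.6 kHz.
k=4: 193.4 kHz, 246.6 kHz.
Within [42.2 kHz, 168.4 kHz]: 81.6 kHz, 83.4 kHz, 136.6 kHz, 138.4 kHz.

81.6 kHz, 83.4 kHz, 136.6 kHz, 138.4 kHz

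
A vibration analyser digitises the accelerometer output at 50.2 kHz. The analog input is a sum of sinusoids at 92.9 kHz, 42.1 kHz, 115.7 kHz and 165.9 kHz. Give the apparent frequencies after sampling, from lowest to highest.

fs/2 = 25.1 kHz.
92.9 kHz mod fs = 42.7 kHz.
42.7 kHz > fs/2 = 25.1 kHz, folds to fs − 42.7 kHz = 7.5 kHz.
42.1 kHz > fs/2 = 25.1 kHz, folds to fs − 42.1 kHz = 8.1 kHz.
115.7 kHz mod fs = 15.3 kHz.
15.3 kHz ≤ fs/2 = 25.1 kHz, appears at 15.3 kHz.
165.9 kHz mod fs = 15.3 kHz.
15.3 kHz ≤ fs/2 = 25.1 kHz, appears at 15.3 kHz.
Distinct values: {7.5 kHz, 8.1 kHz, 15.3 kHz}.

7.5 kHz, 8.1 kHz, 15.3 kHz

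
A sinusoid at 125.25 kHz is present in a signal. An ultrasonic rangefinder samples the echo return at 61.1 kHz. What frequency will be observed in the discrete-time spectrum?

125.25 kHz mod fs = 3.05 kHz.
3.05 kHz ≤ fs/2 = 30.55 kHz, appears at 3.05 kHz.

3.05 kHz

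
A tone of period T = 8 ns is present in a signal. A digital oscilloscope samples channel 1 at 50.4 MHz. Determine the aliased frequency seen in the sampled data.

T = 8 ns → f = 1/T = 125 MHz.
125 MHz mod fs = 24.2 MHz.
24.2 MHz ≤ fs/2 = 25.2 MHz, appears at 24.2 MHz.

24.2 MHz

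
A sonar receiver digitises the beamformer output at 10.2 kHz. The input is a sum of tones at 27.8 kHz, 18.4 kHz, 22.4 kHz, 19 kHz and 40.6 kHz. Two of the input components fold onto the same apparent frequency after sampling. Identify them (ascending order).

fs/2 = 5.1 kHz.
27.8 kHz mod fs = 7.4 kHz.
7.4 kHz > fs/2 = 5.1 kHz, folds to fs − 7.4 kHz = 2.8 kHz.
18.4 kHz mod fs = 8.2 kHz.
8.2 kHz > fs/2 = 5.1 kHz, folds to fs − 8.2 kHz = 2 kHz.
22.4 kHz mod fs = 2 kHz.
2 kHz ≤ fs/2 = 5.1 kHz, appears at 2 kHz.
19 kHz mod fs = 8.8 kHz.
8.8 kHz > fs/2 = 5.1 kHz, folds to fs − 8.8 kHz = 1.4 kHz.
40.6 kHz mod fs = 10 kHz.
10 kHz > fs/2 = 5.1 kHz, folds to fs − 10 kHz = 0.2 kHz.
18.4 kHz and 22.4 kHz both map to 2 kHz.

18.4 kHz, 22.4 kHz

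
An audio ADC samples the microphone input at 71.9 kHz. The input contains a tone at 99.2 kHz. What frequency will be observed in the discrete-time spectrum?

27.3 kHz

99.2 kHz mod fs = 27.3 kHz.
27.3 kHz ≤ fs/2 = 35.95 kHz, appears at 27.3 kHz.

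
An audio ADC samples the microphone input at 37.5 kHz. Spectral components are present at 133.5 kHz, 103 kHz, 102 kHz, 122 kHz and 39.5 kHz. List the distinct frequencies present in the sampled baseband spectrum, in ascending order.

2 kHz, 9.5 kHz, 10.5 kHz, 16.5 kHz

fs/2 = 18.75 kHz.
133.5 kHz mod fs = 21 kHz.
21 kHz > fs/2 = 18.75 kHz, folds to fs − 21 kHz = 16.5 kHz.
103 kHz mod fs = 28 kHz.
28 kHz > fs/2 = 18.75 kHz, folds to fs − 28 kHz = 9.5 kHz.
102 kHz mod fs = 27 kHz.
27 kHz > fs/2 = 18.75 kHz, folds to fs − 27 kHz = 10.5 kHz.
122 kHz mod fs = 9.5 kHz.
9.5 kHz ≤ fs/2 = 18.75 kHz, appears at 9.5 kHz.
39.5 kHz mod fs = 2 kHz.
2 kHz ≤ fs/2 = 18.75 kHz, appears at 2 kHz.
Distinct values: {2 kHz, 9.5 kHz, 10.5 kHz, 16.5 kHz}.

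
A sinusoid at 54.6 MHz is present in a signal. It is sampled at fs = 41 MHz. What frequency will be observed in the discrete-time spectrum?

54.6 MHz mod fs = 13.6 MHz.
13.6 MHz ≤ fs/2 = 20.5 MHz, appears at 13.6 MHz.

13.6 MHz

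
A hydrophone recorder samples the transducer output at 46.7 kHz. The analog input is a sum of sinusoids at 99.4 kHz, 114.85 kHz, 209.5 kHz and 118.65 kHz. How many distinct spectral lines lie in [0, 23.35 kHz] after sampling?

fs/2 = 23.35 kHz.
99.4 kHz mod fs = 6 kHz.
6 kHz ≤ fs/2 = 23.35 kHz, appears at 6 kHz.
114.85 kHz mod fs = 21.45 kHz.
21.45 kHz ≤ fs/2 = 23.35 kHz, appears at 21.45 kHz.
209.5 kHz mod fs = 22.7 kHz.
22.7 kHz ≤ fs/2 = 23.35 kHz, appears at 22.7 kHz.
118.65 kHz mod fs = 25.25 kHz.
25.25 kHz > fs/2 = 23.35 kHz, folds to fs − 25.25 kHz = 21.45 kHz.
Distinct values: {6 kHz, 21.45 kHz, 22.7 kHz} → 3.

3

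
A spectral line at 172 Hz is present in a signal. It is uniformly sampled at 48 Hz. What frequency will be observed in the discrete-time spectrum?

172 Hz mod fs = 28 Hz.
28 Hz > fs/2 = 24 Hz, folds to fs − 28 Hz = 20 Hz.

20 Hz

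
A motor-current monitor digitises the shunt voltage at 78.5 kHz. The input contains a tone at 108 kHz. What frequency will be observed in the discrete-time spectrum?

108 kHz mod fs = 29.5 kHz.
29.5 kHz ≤ fs/2 = 39.25 kHz, appears at 29.5 kHz.

29.5 kHz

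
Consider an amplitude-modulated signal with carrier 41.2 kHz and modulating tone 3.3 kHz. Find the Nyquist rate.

AM sidebands sit at fc ± fm = 37.9 kHz and 44.5 kHz.
Highest-frequency component: 44.5 kHz.
Nyquist rate = 2 × 44.5 kHz = 89 kHz.

89 kHz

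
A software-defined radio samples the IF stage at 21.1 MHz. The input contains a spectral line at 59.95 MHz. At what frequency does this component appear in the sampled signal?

59.95 MHz mod fs = 17.75 MHz.
17.75 MHz > fs/2 = 10.55 MHz, folds to fs − 17.75 MHz = 3.35 MHz.

3.35 MHz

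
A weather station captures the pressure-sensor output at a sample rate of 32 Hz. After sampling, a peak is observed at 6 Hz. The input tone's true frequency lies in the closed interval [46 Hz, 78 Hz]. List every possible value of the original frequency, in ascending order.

Frequencies that alias to 6 Hz are k·fs ± 6 Hz for integer k ≥ 0.
k=0: 6 Hz.
k=1: 26 Hz, 38 Hz.
k=2: 58 Hz, 70 Hz.
k=3: 90 Hz, 102 Hz.
Within [46 Hz, 78 Hz]: 58 Hz, 70 Hz.

58 Hz, 70 Hz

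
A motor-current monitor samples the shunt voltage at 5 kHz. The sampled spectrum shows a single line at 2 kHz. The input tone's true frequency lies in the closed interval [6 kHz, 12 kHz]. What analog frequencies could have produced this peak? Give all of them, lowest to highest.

7 kHz, 8 kHz, 12 kHz

Frequencies that alias to 2 kHz are k·fs ± 2 kHz for integer k ≥ 0.
k=0: 2 kHz.
k=1: 3 kHz, 7 kHz.
k=2: 8 kHz, 12 kHz.
k=3: 13 kHz, 17 kHz.
Within [6 kHz, 12 kHz]: 7 kHz, 8 kHz, 12 kHz.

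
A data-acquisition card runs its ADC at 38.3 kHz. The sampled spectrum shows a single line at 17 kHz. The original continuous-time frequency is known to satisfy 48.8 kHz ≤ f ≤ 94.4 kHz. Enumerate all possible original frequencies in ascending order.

Frequencies that alias to 17 kHz are k·fs ± 17 kHz for integer k ≥ 0.
k=0: 17 kHz.
k=1: 21.3 kHz, 55.3 kHz.
k=2: 59.6 kHz, 93.6 kHz.
k=3: 97.9 kHz, 131.9 kHz.
Within [48.8 kHz, 94.4 kHz]: 55.3 kHz, 59.6 kHz, 93.6 kHz.

55.3 kHz, 59.6 kHz, 93.6 kHz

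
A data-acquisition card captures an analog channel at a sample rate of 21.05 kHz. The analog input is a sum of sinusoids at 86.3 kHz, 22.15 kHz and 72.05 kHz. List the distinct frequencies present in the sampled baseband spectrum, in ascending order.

1.1 kHz, 2.1 kHz, 8.9 kHz

fs/2 = 10.525 kHz.
86.3 kHz mod fs = 2.1 kHz.
2.1 kHz ≤ fs/2 = 10.525 kHz, appears at 2.1 kHz.
22.15 kHz mod fs = 1.1 kHz.
1.1 kHz ≤ fs/2 = 10.525 kHz, appears at 1.1 kHz.
72.05 kHz mod fs = 8.9 kHz.
8.9 kHz ≤ fs/2 = 10.525 kHz, appears at 8.9 kHz.
Distinct values: {1.1 kHz, 2.1 kHz, 8.9 kHz}.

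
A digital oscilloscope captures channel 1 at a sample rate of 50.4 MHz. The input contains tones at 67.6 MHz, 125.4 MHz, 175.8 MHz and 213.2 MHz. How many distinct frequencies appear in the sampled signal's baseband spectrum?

fs/2 = 25.2 MHz.
67.6 MHz mod fs = 17.2 MHz.
17.2 MHz ≤ fs/2 = 25.2 MHz, appears at 17.2 MHz.
125.4 MHz mod fs = 24.6 MHz.
24.6 MHz ≤ fs/2 = 25.2 MHz, appears at 24.6 MHz.
175.8 MHz mod fs = 24.6 MHz.
24.6 MHz ≤ fs/2 = 25.2 MHz, appears at 24.6 MHz.
213.2 MHz mod fs = 11.6 MHz.
11.6 MHz ≤ fs/2 = 25.2 MHz, appears at 11.6 MHz.
Distinct values: {11.6 MHz, 17.2 MHz, 24.6 MHz} → 3.

3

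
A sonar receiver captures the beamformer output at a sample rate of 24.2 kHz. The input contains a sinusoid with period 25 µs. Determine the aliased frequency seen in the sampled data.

8.4 kHz

T = 25 µs → f = 1/T = 40 kHz.
40 kHz mod fs = 15.8 kHz.
15.8 kHz > fs/2 = 12.1 kHz, folds to fs − 15.8 kHz = 8.4 kHz.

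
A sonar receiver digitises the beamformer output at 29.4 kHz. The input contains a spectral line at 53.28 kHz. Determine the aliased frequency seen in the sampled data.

5.52 kHz

53.28 kHz mod fs = 23.88 kHz.
23.88 kHz > fs/2 = 14.7 kHz, folds to fs − 23.88 kHz = 5.52 kHz.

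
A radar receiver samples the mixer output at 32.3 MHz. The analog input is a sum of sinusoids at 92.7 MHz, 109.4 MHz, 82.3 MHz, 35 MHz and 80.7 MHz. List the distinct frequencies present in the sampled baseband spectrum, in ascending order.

fs/2 = 16.15 MHz.
92.7 MHz mod fs = 28.1 MHz.
28.1 MHz > fs/2 = 16.15 MHz, folds to fs − 28.1 MHz = 4.2 MHz.
109.4 MHz mod fs = 12.5 MHz.
12.5 MHz ≤ fs/2 = 16.15 MHz, appears at 12.5 MHz.
82.3 MHz mod fs = 17.7 MHz.
17.7 MHz > fs/2 = 16.15 MHz, folds to fs − 17.7 MHz = 14.6 MHz.
35 MHz mod fs = 2.7 MHz.
2.7 MHz ≤ fs/2 = 16.15 MHz, appears at 2.7 MHz.
80.7 MHz mod fs = 16.1 MHz.
16.1 MHz ≤ fs/2 = 16.15 MHz, appears at 16.1 MHz.
Distinct values: {2.7 MHz, 4.2 MHz, 12.5 MHz, 14.6 MHz, 16.1 MHz}.

2.7 MHz, 4.2 MHz, 12.5 MHz, 14.6 MHz, 16.1 MHz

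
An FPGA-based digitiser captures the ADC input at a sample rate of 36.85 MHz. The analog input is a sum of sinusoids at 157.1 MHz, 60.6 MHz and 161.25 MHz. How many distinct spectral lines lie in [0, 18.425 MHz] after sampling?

3

fs/2 = 18.425 MHz.
157.1 MHz mod fs = 9.7 MHz.
9.7 MHz ≤ fs/2 = 18.425 MHz, appears at 9.7 MHz.
60.6 MHz mod fs = 23.75 MHz.
23.75 MHz > fs/2 = 18.425 MHz, folds to fs − 23.75 MHz = 13.1 MHz.
161.25 MHz mod fs = 13.85 MHz.
13.85 MHz ≤ fs/2 = 18.425 MHz, appears at 13.85 MHz.
Distinct values: {9.7 MHz, 13.1 MHz, 13.85 MHz} → 3.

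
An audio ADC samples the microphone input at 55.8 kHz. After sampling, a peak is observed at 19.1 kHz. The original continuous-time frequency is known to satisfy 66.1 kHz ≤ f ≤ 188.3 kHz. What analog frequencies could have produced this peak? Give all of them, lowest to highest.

Frequencies that alias to 19.1 kHz are k·fs ± 19.1 kHz for integer k ≥ 0.
k=0: 19.1 kHz.
k=1: 36.7 kHz, 74.9 kHz.
k=2: 92.5 kHz, 130.7 kHz.
k=3: 148.3 kHz, 186.5 kHz.
k=4: 204.1 kHz, 242.3 kHz.
Within [66.1 kHz, 188.3 kHz]: 74.9 kHz, 92.5 kHz, 130.7 kHz, 148.3 kHz, 186.5 kHz.

74.9 kHz, 92.5 kHz, 130.7 kHz, 148.3 kHz, 186.5 kHz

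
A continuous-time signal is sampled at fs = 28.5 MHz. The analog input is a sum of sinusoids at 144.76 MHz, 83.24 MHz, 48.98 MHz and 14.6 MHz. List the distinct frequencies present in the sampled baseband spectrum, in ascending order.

fs/2 = 14.25 MHz.
144.76 MHz mod fs = 2.26 MHz.
2.26 MHz ≤ fs/2 = 14.25 MHz, appears at 2.26 MHz.
83.24 MHz mod fs = 26.24 MHz.
26.24 MHz > fs/2 = 14.25 MHz, folds to fs − 26.24 MHz = 2.26 MHz.
48.98 MHz mod fs = 20.48 MHz.
20.48 MHz > fs/2 = 14.25 MHz, folds to fs − 20.48 MHz = 8.02 MHz.
14.6 MHz > fs/2 = 14.25 MHz, folds to fs − 14.6 MHz = 13.9 MHz.
Distinct values: {2.26 MHz, 8.02 MHz, 13.9 MHz}.

2.26 MHz, 8.02 MHz, 13.9 MHz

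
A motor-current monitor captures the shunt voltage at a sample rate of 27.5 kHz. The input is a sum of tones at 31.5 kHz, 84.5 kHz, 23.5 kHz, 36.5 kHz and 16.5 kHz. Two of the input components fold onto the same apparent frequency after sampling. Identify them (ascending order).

23.5 kHz, 31.5 kHz

fs/2 = 13.75 kHz.
31.5 kHz mod fs = 4 kHz.
4 kHz ≤ fs/2 = 13.75 kHz, appears at 4 kHz.
84.5 kHz mod fs = 2 kHz.
2 kHz ≤ fs/2 = 13.75 kHz, appears at 2 kHz.
23.5 kHz > fs/2 = 13.75 kHz, folds to fs − 23.5 kHz = 4 kHz.
36.5 kHz mod fs = 9 kHz.
9 kHz ≤ fs/2 = 13.75 kHz, appears at 9 kHz.
16.5 kHz > fs/2 = 13.75 kHz, folds to fs − 16.5 kHz = 11 kHz.
23.5 kHz and 31.5 kHz both map to 4 kHz.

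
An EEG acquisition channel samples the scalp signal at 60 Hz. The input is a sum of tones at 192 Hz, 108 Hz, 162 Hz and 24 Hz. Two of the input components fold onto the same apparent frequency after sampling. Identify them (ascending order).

fs/2 = 30 Hz.
192 Hz mod fs = 12 Hz.
12 Hz ≤ fs/2 = 30 Hz, appears at 12 Hz.
108 Hz mod fs = 48 Hz.
48 Hz > fs/2 = 30 Hz, folds to fs − 48 Hz = 12 Hz.
162 Hz mod fs = 42 Hz.
42 Hz > fs/2 = 30 Hz, folds to fs − 42 Hz = 18 Hz.
24 Hz ≤ fs/2 = 30 Hz, passes unchanged.
108 Hz and 192 Hz both map to 12 Hz.

108 Hz, 192 Hz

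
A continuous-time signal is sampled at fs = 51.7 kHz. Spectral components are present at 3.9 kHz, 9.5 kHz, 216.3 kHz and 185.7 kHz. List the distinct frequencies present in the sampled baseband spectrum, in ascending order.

fs/2 = 25.85 kHz.
3.9 kHz ≤ fs/2 = 25.85 kHz, passes unchanged.
9.5 kHz ≤ fs/2 = 25.85 kHz, passes unchanged.
216.3 kHz mod fs = 9.5 kHz.
9.5 kHz ≤ fs/2 = 25.85 kHz, appears at 9.5 kHz.
185.7 kHz mod fs = 30.6 kHz.
30.6 kHz > fs/2 = 25.85 kHz, folds to fs − 30.6 kHz = 21.1 kHz.
Distinct values: {3.9 kHz, 9.5 kHz, 21.1 kHz}.

3.9 kHz, 9.5 kHz, 21.1 kHz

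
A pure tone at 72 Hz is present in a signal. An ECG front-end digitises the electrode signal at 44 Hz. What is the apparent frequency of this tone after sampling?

16 Hz

72 Hz mod fs = 28 Hz.
28 Hz > fs/2 = 22 Hz, folds to fs − 28 Hz = 16 Hz.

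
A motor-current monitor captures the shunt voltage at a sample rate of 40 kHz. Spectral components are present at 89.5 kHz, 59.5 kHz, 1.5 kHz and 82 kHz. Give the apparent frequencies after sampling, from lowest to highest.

fs/2 = 20 kHz.
89.5 kHz mod fs = 9.5 kHz.
9.5 kHz ≤ fs/2 = 20 kHz, appears at 9.5 kHz.
59.5 kHz mod fs = 19.5 kHz.
19.5 kHz ≤ fs/2 = 20 kHz, appears at 19.5 kHz.
1.5 kHz ≤ fs/2 = 20 kHz, passes unchanged.
82 kHz mod fs = 2 kHz.
2 kHz ≤ fs/2 = 20 kHz, appears at 2 kHz.
Distinct values: {1.5 kHz, 2 kHz, 9.5 kHz, 19.5 kHz}.

1.5 kHz, 2 kHz, 9.5 kHz, 19.5 kHz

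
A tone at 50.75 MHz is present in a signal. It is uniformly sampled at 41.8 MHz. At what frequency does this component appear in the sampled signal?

50.75 MHz mod fs = 8.95 MHz.
8.95 MHz ≤ fs/2 = 20.9 MHz, appears at 8.95 MHz.

8.95 MHz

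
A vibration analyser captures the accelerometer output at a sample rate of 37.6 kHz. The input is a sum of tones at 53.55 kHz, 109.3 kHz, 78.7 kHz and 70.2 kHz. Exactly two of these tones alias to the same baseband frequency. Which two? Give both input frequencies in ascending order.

78.7 kHz, 109.3 kHz

fs/2 = 18.8 kHz.
53.55 kHz mod fs = 15.95 kHz.
15.95 kHz ≤ fs/2 = 18.8 kHz, appears at 15.95 kHz.
109.3 kHz mod fs = 34.1 kHz.
34.1 kHz > fs/2 = 18.8 kHz, folds to fs − 34.1 kHz = 3.5 kHz.
78.7 kHz mod fs = 3.5 kHz.
3.5 kHz ≤ fs/2 = 18.8 kHz, appears at 3.5 kHz.
70.2 kHz mod fs = 32.6 kHz.
32.6 kHz > fs/2 = 18.8 kHz, folds to fs − 32.6 kHz = 5 kHz.
78.7 kHz and 109.3 kHz both map to 3.5 kHz.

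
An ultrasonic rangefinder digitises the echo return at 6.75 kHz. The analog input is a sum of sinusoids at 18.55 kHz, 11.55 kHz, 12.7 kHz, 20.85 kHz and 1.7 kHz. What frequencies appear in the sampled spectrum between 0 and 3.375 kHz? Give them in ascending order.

fs/2 = 3.375 kHz.
18.55 kHz mod fs = 5.05 kHz.
5.05 kHz > fs/2 = 3.375 kHz, folds to fs − 5.05 kHz = 1.7 kHz.
11.55 kHz mod fs = 4.8 kHz.
4.8 kHz > fs/2 = 3.375 kHz, folds to fs − 4.8 kHz = 1.95 kHz.
12.7 kHz mod fs = 5.95 kHz.
5.95 kHz > fs/2 = 3.375 kHz, folds to fs − 5.95 kHz = 0.8 kHz.
20.85 kHz mod fs = 0.6 kHz.
0.6 kHz ≤ fs/2 = 3.375 kHz, appears at 0.6 kHz.
1.7 kHz ≤ fs/2 = 3.375 kHz, passes unchanged.
Distinct values: {0.6 kHz, 0.8 kHz, 1.7 kHz, 1.95 kHz}.

0.6 kHz, 0.8 kHz, 1.7 kHz, 1.95 kHz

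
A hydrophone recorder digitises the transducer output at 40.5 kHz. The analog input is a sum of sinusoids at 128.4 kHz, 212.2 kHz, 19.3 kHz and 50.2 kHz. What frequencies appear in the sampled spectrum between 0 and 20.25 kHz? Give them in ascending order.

fs/2 = 20.25 kHz.
128.4 kHz mod fs = 6.9 kHz.
6.9 kHz ≤ fs/2 = 20.25 kHz, appears at 6.9 kHz.
212.2 kHz mod fs = 9.7 kHz.
9.7 kHz ≤ fs/2 = 20.25 kHz, appears at 9.7 kHz.
19.3 kHz ≤ fs/2 = 20.25 kHz, passes unchanged.
50.2 kHz mod fs = 9.7 kHz.
9.7 kHz ≤ fs/2 = 20.25 kHz, appears at 9.7 kHz.
Distinct values: {6.9 kHz, 9.7 kHz, 19.3 kHz}.

6.9 kHz, 9.7 kHz, 19.3 kHz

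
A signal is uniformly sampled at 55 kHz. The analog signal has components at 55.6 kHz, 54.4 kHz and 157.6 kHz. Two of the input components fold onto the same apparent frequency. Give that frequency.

0.6 kHz

fs/2 = 27.5 kHz.
55.6 kHz mod fs = 0.6 kHz.
0.6 kHz ≤ fs/2 = 27.5 kHz, appears at 0.6 kHz.
54.4 kHz > fs/2 = 27.5 kHz, folds to fs − 54.4 kHz = 0.6 kHz.
157.6 kHz mod fs = 47.6 kHz.
47.6 kHz > fs/2 = 27.5 kHz, folds to fs − 47.6 kHz = 7.4 kHz.
54.4 kHz and 55.6 kHz both map to 0.6 kHz.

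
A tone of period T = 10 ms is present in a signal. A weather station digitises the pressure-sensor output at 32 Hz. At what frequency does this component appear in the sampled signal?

T = 10 ms → f = 1/T = 100 Hz.
100 Hz mod fs = 4 Hz.
4 Hz ≤ fs/2 = 16 Hz, appears at 4 Hz.

4 Hz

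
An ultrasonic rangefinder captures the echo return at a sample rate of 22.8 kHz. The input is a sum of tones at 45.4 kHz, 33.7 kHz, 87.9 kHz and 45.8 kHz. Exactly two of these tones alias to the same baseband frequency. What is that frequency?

0.2 kHz

fs/2 = 11.4 kHz.
45.4 kHz mod fs = 22.6 kHz.
22.6 kHz > fs/2 = 11.4 kHz, folds to fs − 22.6 kHz = 0.2 kHz.
33.7 kHz mod fs = 10.9 kHz.
10.9 kHz ≤ fs/2 = 11.4 kHz, appears at 10.9 kHz.
87.9 kHz mod fs = 19.5 kHz.
19.5 kHz > fs/2 = 11.4 kHz, folds to fs − 19.5 kHz = 3.3 kHz.
45.8 kHz mod fs = 0.2 kHz.
0.2 kHz ≤ fs/2 = 11.4 kHz, appears at 0.2 kHz.
45.4 kHz and 45.8 kHz both map to 0.2 kHz.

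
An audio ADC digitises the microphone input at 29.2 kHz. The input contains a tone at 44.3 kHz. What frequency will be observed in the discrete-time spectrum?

44.3 kHz mod fs = 15.1 kHz.
15.1 kHz > fs/2 = 14.6 kHz, folds to fs − 15.1 kHz = 14.1 kHz.

14.1 kHz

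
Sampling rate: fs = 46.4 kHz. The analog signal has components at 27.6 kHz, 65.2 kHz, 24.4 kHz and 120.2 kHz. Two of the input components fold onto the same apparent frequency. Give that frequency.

18.8 kHz

fs/2 = 23.2 kHz.
27.6 kHz > fs/2 = 23.2 kHz, folds to fs − 27.6 kHz = 18.8 kHz.
65.2 kHz mod fs = 18.8 kHz.
18.8 kHz ≤ fs/2 = 23.2 kHz, appears at 18.8 kHz.
24.4 kHz > fs/2 = 23.2 kHz, folds to fs − 24.4 kHz = 22 kHz.
120.2 kHz mod fs = 27.4 kHz.
27.4 kHz > fs/2 = 23.2 kHz, folds to fs − 27.4 kHz = 19 kHz.
27.6 kHz and 65.2 kHz both map to 18.8 kHz.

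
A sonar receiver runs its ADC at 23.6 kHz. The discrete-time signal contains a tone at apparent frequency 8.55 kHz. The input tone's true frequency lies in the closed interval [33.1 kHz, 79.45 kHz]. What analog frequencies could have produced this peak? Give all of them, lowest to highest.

Frequencies that alias to 8.55 kHz are k·fs ± 8.55 kHz for integer k ≥ 0.
k=0: 8.55 kHz.
k=1: 15.05 kHz, 32.15 kHz.
k=2: 38.65 kHz, 55.75 kHz.
k=3: 62.25 kHz, 79.35 kHz.
k=4: 85.85 kHz, 102.95 kHz.
Within [33.1 kHz, 79.45 kHz]: 38.65 kHz, 55.75 kHz, 62.25 kHz, 79.35 kHz.

38.65 kHz, 55.75 kHz, 62.25 kHz, 79.35 kHz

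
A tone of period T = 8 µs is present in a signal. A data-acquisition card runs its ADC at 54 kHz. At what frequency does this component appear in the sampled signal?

T = 8 µs → f = 1/T = 125 kHz.
125 kHz mod fs = 17 kHz.
17 kHz ≤ fs/2 = 27 kHz, appears at 17 kHz.

17 kHz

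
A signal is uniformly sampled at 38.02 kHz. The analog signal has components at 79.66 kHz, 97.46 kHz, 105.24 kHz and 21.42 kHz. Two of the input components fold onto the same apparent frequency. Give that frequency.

16.6 kHz

fs/2 = 19.01 kHz.
79.66 kHz mod fs = 3.62 kHz.
3.62 kHz ≤ fs/2 = 19.01 kHz, appears at 3.62 kHz.
97.46 kHz mod fs = 21.42 kHz.
21.42 kHz > fs/2 = 19.01 kHz, folds to fs − 21.42 kHz = 16.6 kHz.
105.24 kHz mod fs = 29.2 kHz.
29.2 kHz > fs/2 = 19.01 kHz, folds to fs − 29.2 kHz = 8.82 kHz.
21.42 kHz > fs/2 = 19.01 kHz, folds to fs − 21.42 kHz = 16.6 kHz.
21.42 kHz and 97.46 kHz both map to 16.6 kHz.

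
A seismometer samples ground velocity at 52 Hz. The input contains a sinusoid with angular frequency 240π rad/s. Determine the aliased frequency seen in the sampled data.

ω = 240π rad/s → f = ω/(2π) = 120 Hz.
120 Hz mod fs = 16 Hz.
16 Hz ≤ fs/2 = 26 Hz, appears at 16 Hz.

16 Hz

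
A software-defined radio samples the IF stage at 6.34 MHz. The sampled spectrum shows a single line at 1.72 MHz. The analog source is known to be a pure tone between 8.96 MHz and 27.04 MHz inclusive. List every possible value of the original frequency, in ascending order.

Frequencies that alias to 1.72 MHz are k·fs ± 1.72 MHz for integer k ≥ 0.
k=0: 1.72 MHz.
k=1: 4.62 MHz, 8.06 MHz.
k=2: 10.96 MHz, 14.4 MHz.
k=3: 17.3 MHz, 20.74 MHz.
k=4: 23.64 MHz, 27.08 MHz.
k=5: 29.98 MHz, 33.42 MHz.
Within [8.96 MHz, 27.04 MHz]: 10.96 MHz, 14.4 MHz, 17.3 MHz, 20.74 MHz, 23.64 MHz.

10.96 MHz, 14.4 MHz, 17.3 MHz, 20.74 MHz, 23.64 MHz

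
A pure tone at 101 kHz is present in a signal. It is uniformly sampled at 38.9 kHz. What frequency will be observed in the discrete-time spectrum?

15.7 kHz

101 kHz mod fs = 23.2 kHz.
23.2 kHz > fs/2 = 19.45 kHz, folds to fs − 23.2 kHz = 15.7 kHz.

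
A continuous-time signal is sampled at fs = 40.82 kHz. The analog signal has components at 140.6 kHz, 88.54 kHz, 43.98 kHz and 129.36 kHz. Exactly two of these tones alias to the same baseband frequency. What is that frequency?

6.9 kHz

fs/2 = 20.41 kHz.
140.6 kHz mod fs = 18.14 kHz.
18.14 kHz ≤ fs/2 = 20.41 kHz, appears at 18.14 kHz.
88.54 kHz mod fs = 6.9 kHz.
6.9 kHz ≤ fs/2 = 20.41 kHz, appears at 6.9 kHz.
43.98 kHz mod fs = 3.16 kHz.
3.16 kHz ≤ fs/2 = 20.41 kHz, appears at 3.16 kHz.
129.36 kHz mod fs = 6.9 kHz.
6.9 kHz ≤ fs/2 = 20.41 kHz, appears at 6.9 kHz.
88.54 kHz and 129.36 kHz both map to 6.9 kHz.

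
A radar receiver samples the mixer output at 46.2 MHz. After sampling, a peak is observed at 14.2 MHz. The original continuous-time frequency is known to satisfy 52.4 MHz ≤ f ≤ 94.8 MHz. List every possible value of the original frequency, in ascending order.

Frequencies that alias to 14.2 MHz are k·fs ± 14.2 MHz for integer k ≥ 0.
k=0: 14.2 MHz.
k=1: 32 MHz, 60.4 MHz.
k=2: 78.2 MHz, 106.6 MHz.
k=3: 124.4 MHz, 152.8 MHz.
Within [52.4 MHz, 94.8 MHz]: 60.4 MHz, 78.2 MHz.

60.4 MHz, 78.2 MHz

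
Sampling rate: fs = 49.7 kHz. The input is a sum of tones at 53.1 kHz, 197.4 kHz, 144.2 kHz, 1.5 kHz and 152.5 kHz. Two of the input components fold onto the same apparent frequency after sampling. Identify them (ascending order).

fs/2 = 24.85 kHz.
53.1 kHz mod fs = 3.4 kHz.
3.4 kHz ≤ fs/2 = 24.85 kHz, appears at 3.4 kHz.
197.4 kHz mod fs = 48.3 kHz.
48.3 kHz > fs/2 = 24.85 kHz, folds to fs − 48.3 kHz = 1.4 kHz.
144.2 kHz mod fs = 44.8 kHz.
44.8 kHz > fs/2 = 24.85 kHz, folds to fs − 44.8 kHz = 4.9 kHz.
1.5 kHz ≤ fs/2 = 24.85 kHz, passes unchanged.
152.5 kHz mod fs = 3.4 kHz.
3.4 kHz ≤ fs/2 = 24.85 kHz, appears at 3.4 kHz.
53.1 kHz and 152.5 kHz both map to 3.4 kHz.

53.1 kHz, 152.5 kHz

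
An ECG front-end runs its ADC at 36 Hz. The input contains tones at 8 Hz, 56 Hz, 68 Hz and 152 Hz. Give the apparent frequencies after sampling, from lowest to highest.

fs/2 = 18 Hz.
8 Hz ≤ fs/2 = 18 Hz, passes unchanged.
56 Hz mod fs = 20 Hz.
20 Hz > fs/2 = 18 Hz, folds to fs − 20 Hz = 16 Hz.
68 Hz mod fs = 32 Hz.
32 Hz > fs/2 = 18 Hz, folds to fs − 32 Hz = 4 Hz.
152 Hz mod fs = 8 Hz.
8 Hz ≤ fs/2 = 18 Hz, appears at 8 Hz.
Distinct values: {4 Hz, 8 Hz, 16 Hz}.

4 Hz, 8 Hz, 16 Hz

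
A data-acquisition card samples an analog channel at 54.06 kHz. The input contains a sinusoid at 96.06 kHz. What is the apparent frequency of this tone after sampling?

96.06 kHz mod fs = 42 kHz.
42 kHz > fs/2 = 27.03 kHz, folds to fs − 42 kHz = 12.06 kHz.

12.06 kHz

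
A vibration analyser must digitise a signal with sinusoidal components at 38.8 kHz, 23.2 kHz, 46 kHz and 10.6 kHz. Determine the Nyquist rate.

92 kHz

Highest-frequency component: 46 kHz.
Nyquist rate = 2 × 46 kHz = 92 kHz.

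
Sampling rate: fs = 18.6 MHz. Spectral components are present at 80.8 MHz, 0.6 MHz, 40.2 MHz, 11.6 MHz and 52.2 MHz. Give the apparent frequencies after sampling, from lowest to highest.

fs/2 = 9.3 MHz.
80.8 MHz mod fs = 6.4 MHz.
6.4 MHz ≤ fs/2 = 9.3 MHz, appears at 6.4 MHz.
0.6 MHz ≤ fs/2 = 9.3 MHz, passes unchanged.
40.2 MHz mod fs = 3 MHz.
3 MHz ≤ fs/2 = 9.3 MHz, appears at 3 MHz.
11.6 MHz > fs/2 = 9.3 MHz, folds to fs − 11.6 MHz = 7 MHz.
52.2 MHz mod fs = 15 MHz.
15 MHz > fs/2 = 9.3 MHz, folds to fs − 15 MHz = 3.6 MHz.
Distinct values: {0.6 MHz, 3 MHz, 3.6 MHz, 6.4 MHz, 7 MHz}.

0.6 MHz, 3 MHz, 3.6 MHz, 6.4 MHz, 7 MHz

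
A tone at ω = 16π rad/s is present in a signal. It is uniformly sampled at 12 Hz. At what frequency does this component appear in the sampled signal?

ω = 16π rad/s → f = ω/(2π) = 8 Hz.
8 Hz > fs/2 = 6 Hz, folds to fs − 8 Hz = 4 Hz.

4 Hz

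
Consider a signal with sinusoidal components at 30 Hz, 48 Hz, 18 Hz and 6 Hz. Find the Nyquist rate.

96 Hz

Highest-frequency component: 48 Hz.
Nyquist rate = 2 × 48 Hz = 96 Hz.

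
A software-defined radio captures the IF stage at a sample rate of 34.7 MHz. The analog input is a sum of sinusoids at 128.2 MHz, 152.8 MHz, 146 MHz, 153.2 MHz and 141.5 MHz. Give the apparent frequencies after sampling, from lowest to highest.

fs/2 = 17.35 MHz.
128.2 MHz mod fs = 24.1 MHz.
24.1 MHz > fs/2 = 17.35 MHz, folds to fs − 24.1 MHz = 10.6 MHz.
152.8 MHz mod fs = 14 MHz.
14 MHz ≤ fs/2 = 17.35 MHz, appears at 14 MHz.
146 MHz mod fs = 7.2 MHz.
7.2 MHz ≤ fs/2 = 17.35 MHz, appears at 7.2 MHz.
153.2 MHz mod fs = 14.4 MHz.
14.4 MHz ≤ fs/2 = 17.35 MHz, appears at 14.4 MHz.
141.5 MHz mod fs = 2.7 MHz.
2.7 MHz ≤ fs/2 = 17.35 MHz, appears at 2.7 MHz.
Distinct values: {2.7 MHz, 7.2 MHz, 10.6 MHz, 14 MHz, 14.4 MHz}.

2.7 MHz, 7.2 MHz, 10.6 MHz, 14 MHz, 14.4 MHz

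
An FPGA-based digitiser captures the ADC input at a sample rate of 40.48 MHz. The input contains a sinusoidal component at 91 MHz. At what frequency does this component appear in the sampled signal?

10.04 MHz

91 MHz mod fs = 10.04 MHz.
10.04 MHz ≤ fs/2 = 20.24 MHz, appears at 10.04 MHz.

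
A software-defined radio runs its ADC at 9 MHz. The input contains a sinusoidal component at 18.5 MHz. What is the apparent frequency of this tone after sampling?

0.5 MHz

18.5 MHz mod fs = 0.5 MHz.
0.5 MHz ≤ fs/2 = 4.5 MHz, appears at 0.5 MHz.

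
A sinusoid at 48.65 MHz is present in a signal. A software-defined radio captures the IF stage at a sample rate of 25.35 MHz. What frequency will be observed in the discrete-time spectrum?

2.05 MHz

48.65 MHz mod fs = 23.3 MHz.
23.3 MHz > fs/2 = 12.675 MHz, folds to fs − 23.3 MHz = 2.05 MHz.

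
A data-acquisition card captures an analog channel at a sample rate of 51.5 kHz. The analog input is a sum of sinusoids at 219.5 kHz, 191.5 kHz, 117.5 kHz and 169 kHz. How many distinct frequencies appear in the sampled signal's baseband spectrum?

2

fs/2 = 25.75 kHz.
219.5 kHz mod fs = 13.5 kHz.
13.5 kHz ≤ fs/2 = 25.75 kHz, appears at 13.5 kHz.
191.5 kHz mod fs = 37 kHz.
37 kHz > fs/2 = 25.75 kHz, folds to fs − 37 kHz = 14.5 kHz.
117.5 kHz mod fs = 14.5 kHz.
14.5 kHz ≤ fs/2 = 25.75 kHz, appears at 14.5 kHz.
169 kHz mod fs = 14.5 kHz.
14.5 kHz ≤ fs/2 = 25.75 kHz, appears at 14.5 kHz.
Distinct values: {13.5 kHz, 14.5 kHz} → 2.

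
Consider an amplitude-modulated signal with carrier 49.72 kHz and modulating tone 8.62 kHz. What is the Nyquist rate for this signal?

116.68 kHz

AM sidebands sit at fc ± fm = 41.1 kHz and 58.34 kHz.
Highest-frequency component: 58.34 kHz.
Nyquist rate = 2 × 58.34 kHz = 116.68 kHz.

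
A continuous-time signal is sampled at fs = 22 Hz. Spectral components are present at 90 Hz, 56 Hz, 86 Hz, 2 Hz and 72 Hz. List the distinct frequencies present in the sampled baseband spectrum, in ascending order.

2 Hz, 6 Hz, 10 Hz

fs/2 = 11 Hz.
90 Hz mod fs = 2 Hz.
2 Hz ≤ fs/2 = 11 Hz, appears at 2 Hz.
56 Hz mod fs = 12 Hz.
12 Hz > fs/2 = 11 Hz, folds to fs − 12 Hz = 10 Hz.
86 Hz mod fs = 20 Hz.
20 Hz > fs/2 = 11 Hz, folds to fs − 20 Hz = 2 Hz.
2 Hz ≤ fs/2 = 11 Hz, passes unchanged.
72 Hz mod fs = 6 Hz.
6 Hz ≤ fs/2 = 11 Hz, appears at 6 Hz.
Distinct values: {2 Hz, 6 Hz, 10 Hz}.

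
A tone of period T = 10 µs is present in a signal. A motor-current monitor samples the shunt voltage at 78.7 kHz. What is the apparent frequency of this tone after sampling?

21.3 kHz

T = 10 µs → f = 1/T = 100 kHz.
100 kHz mod fs = 21.3 kHz.
21.3 kHz ≤ fs/2 = 39.35 kHz, appears at 21.3 kHz.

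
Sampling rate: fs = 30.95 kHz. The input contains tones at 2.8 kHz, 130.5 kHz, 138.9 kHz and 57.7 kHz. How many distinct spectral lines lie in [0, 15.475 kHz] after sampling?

fs/2 = 15.475 kHz.
2.8 kHz ≤ fs/2 = 15.475 kHz, passes unchanged.
130.5 kHz mod fs = 6.7 kHz.
6.7 kHz ≤ fs/2 = 15.475 kHz, appears at 6.7 kHz.
138.9 kHz mod fs = 15.1 kHz.
15.1 kHz ≤ fs/2 = 15.475 kHz, appears at 15.1 kHz.
57.7 kHz mod fs = 26.75 kHz.
26.75 kHz > fs/2 = 15.475 kHz, folds to fs − 26.75 kHz = 4.2 kHz.
Distinct values: {2.8 kHz, 4.2 kHz, 6.7 kHz, 15.1 kHz} → 4.

4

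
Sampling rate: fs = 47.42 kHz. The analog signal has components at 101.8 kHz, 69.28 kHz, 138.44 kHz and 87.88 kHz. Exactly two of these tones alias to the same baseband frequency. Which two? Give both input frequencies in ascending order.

fs/2 = 23.71 kHz.
101.8 kHz mod fs = 6.96 kHz.
6.96 kHz ≤ fs/2 = 23.71 kHz, appears at 6.96 kHz.
69.28 kHz mod fs = 21.86 kHz.
21.86 kHz ≤ fs/2 = 23.71 kHz, appears at 21.86 kHz.
138.44 kHz mod fs = 43.6 kHz.
43.6 kHz > fs/2 = 23.71 kHz, folds to fs − 43.6 kHz = 3.82 kHz.
87.88 kHz mod fs = 40.46 kHz.
40.46 kHz > fs/2 = 23.71 kHz, folds to fs − 40.46 kHz = 6.96 kHz.
87.88 kHz and 101.8 kHz both map to 6.96 kHz.

87.88 kHz, 101.8 kHz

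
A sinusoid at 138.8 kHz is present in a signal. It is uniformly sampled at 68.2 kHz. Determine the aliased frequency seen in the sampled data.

2.4 kHz

138.8 kHz mod fs = 2.4 kHz.
2.4 kHz ≤ fs/2 = 34.1 kHz, appears at 2.4 kHz.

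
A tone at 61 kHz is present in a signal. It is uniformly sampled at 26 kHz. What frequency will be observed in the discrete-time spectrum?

9 kHz

61 kHz mod fs = 9 kHz.
9 kHz ≤ fs/2 = 13 kHz, appears at 9 kHz.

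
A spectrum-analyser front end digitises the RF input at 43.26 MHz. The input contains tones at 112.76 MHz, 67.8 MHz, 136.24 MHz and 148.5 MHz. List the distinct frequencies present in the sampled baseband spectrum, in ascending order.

6.46 MHz, 17.02 MHz, 18.72 MHz

fs/2 = 21.63 MHz.
112.76 MHz mod fs = 26.24 MHz.
26.24 MHz > fs/2 = 21.63 MHz, folds to fs − 26.24 MHz = 17.02 MHz.
67.8 MHz mod fs = 24.54 MHz.
24.54 MHz > fs/2 = 21.63 MHz, folds to fs − 24.54 MHz = 18.72 MHz.
136.24 MHz mod fs = 6.46 MHz.
6.46 MHz ≤ fs/2 = 21.63 MHz, appears at 6.46 MHz.
148.5 MHz mod fs = 18.72 MHz.
18.72 MHz ≤ fs/2 = 21.63 MHz, appears at 18.72 MHz.
Distinct values: {6.46 MHz, 17.02 MHz, 18.72 MHz}.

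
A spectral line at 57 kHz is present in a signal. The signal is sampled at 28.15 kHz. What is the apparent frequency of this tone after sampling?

57 kHz mod fs = 0.7 kHz.
0.7 kHz ≤ fs/2 = 14.075 kHz, appears at 0.7 kHz.

0.7 kHz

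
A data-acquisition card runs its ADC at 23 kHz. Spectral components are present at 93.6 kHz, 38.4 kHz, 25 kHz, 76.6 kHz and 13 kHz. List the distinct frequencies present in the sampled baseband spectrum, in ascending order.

1.6 kHz, 2 kHz, 7.6 kHz, 10 kHz

fs/2 = 11.5 kHz.
93.6 kHz mod fs = 1.6 kHz.
1.6 kHz ≤ fs/2 = 11.5 kHz, appears at 1.6 kHz.
38.4 kHz mod fs = 15.4 kHz.
15.4 kHz > fs/2 = 11.5 kHz, folds to fs − 15.4 kHz = 7.6 kHz.
25 kHz mod fs = 2 kHz.
2 kHz ≤ fs/2 = 11.5 kHz, appears at 2 kHz.
76.6 kHz mod fs = 7.6 kHz.
7.6 kHz ≤ fs/2 = 11.5 kHz, appears at 7.6 kHz.
13 kHz > fs/2 = 11.5 kHz, folds to fs − 13 kHz = 10 kHz.
Distinct values: {1.6 kHz, 2 kHz, 7.6 kHz, 10 kHz}.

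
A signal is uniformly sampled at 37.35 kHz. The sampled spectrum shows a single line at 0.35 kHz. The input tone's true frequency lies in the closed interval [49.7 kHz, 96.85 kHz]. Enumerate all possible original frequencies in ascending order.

74.35 kHz, 75.05 kHz

Frequencies that alias to 0.35 kHz are k·fs ± 0.35 kHz for integer k ≥ 0.
k=0: 0.35 kHz.
k=1: 37 kHz, 37.7 kHz.
k=2: 74.35 kHz, 75.05 kHz.
k=3: 111.7 kHz, 112.4 kHz.
Within [49.7 kHz, 96.85 kHz]: 74.35 kHz, 75.05 kHz.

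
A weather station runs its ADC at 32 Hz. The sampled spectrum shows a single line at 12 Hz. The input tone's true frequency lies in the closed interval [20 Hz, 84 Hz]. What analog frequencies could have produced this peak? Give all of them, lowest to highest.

Frequencies that alias to 12 Hz are k·fs ± 12 Hz for integer k ≥ 0.
k=0: 12 Hz.
k=1: 20 Hz, 44 Hz.
k=2: 52 Hz, 76 Hz.
k=3: 84 Hz, 108 Hz.
k=4: 116 Hz, 140 Hz.
Within [20 Hz, 84 Hz]: 20 Hz, 44 Hz, 52 Hz, 76 Hz, 84 Hz.

20 Hz, 44 Hz, 52 Hz, 76 Hz, 84 Hz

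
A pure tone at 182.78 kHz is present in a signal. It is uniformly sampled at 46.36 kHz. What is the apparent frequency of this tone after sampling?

2.66 kHz

182.78 kHz mod fs = 43.7 kHz.
43.7 kHz > fs/2 = 23.18 kHz, folds to fs − 43.7 kHz = 2.66 kHz.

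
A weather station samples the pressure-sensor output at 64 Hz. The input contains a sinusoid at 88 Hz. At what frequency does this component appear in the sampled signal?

24 Hz

88 Hz mod fs = 24 Hz.
24 Hz ≤ fs/2 = 32 Hz, appears at 24 Hz.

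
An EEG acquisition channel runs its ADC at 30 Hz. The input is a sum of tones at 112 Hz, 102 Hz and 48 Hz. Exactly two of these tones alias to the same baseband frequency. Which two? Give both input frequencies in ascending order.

fs/2 = 15 Hz.
112 Hz mod fs = 22 Hz.
22 Hz > fs/2 = 15 Hz, folds to fs − 22 Hz = 8 Hz.
102 Hz mod fs = 12 Hz.
12 Hz ≤ fs/2 = 15 Hz, appears at 12 Hz.
48 Hz mod fs = 18 Hz.
18 Hz > fs/2 = 15 Hz, folds to fs − 18 Hz = 12 Hz.
48 Hz and 102 Hz both map to 12 Hz.

48 Hz, 102 Hz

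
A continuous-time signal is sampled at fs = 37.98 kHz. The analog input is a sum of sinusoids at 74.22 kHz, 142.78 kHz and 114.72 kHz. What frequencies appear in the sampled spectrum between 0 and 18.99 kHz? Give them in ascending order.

0.78 kHz, 1.74 kHz, 9.14 kHz

fs/2 = 18.99 kHz.
74.22 kHz mod fs = 36.24 kHz.
36.24 kHz > fs/2 = 18.99 kHz, folds to fs − 36.24 kHz = 1.74 kHz.
142.78 kHz mod fs = 28.84 kHz.
28.84 kHz > fs/2 = 18.99 kHz, folds to fs − 28.84 kHz = 9.14 kHz.
114.72 kHz mod fs = 0.78 kHz.
0.78 kHz ≤ fs/2 = 18.99 kHz, appears at 0.78 kHz.
Distinct values: {0.78 kHz, 1.74 kHz, 9.14 kHz}.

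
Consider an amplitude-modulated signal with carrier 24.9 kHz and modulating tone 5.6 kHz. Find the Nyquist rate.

AM sidebands sit at fc ± fm = 19.3 kHz and 30.5 kHz.
Highest-frequency component: 30.5 kHz.
Nyquist rate = 2 × 30.5 kHz = 61 kHz.

61 kHz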